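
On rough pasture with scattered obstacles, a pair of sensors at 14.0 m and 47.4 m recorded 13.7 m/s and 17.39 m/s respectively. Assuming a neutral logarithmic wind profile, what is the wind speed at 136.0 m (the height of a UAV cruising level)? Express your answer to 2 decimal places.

20.58 m/s

Log law: V ∝ ln(z/z₀). From the pair, with r = V₁/V₂ = 0.78781,
ln z₀ = (ln z₁ − r·ln z₂)/(1 − r) = (2.6391 − 0.78781×3.8586)/0.21219 = -1.8889 → z₀ = 0.1512 m
V₃ = V₁ · ln(z₃/z₀)/ln(z₁/z₀) = 13.7 × 6.8015/4.5279 = 20.5792 m/s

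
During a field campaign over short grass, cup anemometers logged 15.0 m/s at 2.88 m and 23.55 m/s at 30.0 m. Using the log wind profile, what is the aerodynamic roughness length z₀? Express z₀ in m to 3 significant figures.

Log law: V(z) ∝ ln(z/z₀). With r = V₁/V₂ = 15.0/23.55 = 0.63694,
r · ln(z₂/z₀) = ln(z₁/z₀) ⇒ ln z₀ = (ln z₁ − r·ln z₂)/(1 − r)
ln z₀ = (1.05779 − 0.63694×3.40120) / 0.36306 = -3.0535
z₀ = exp(-3.0535) = 0.04720 m

z₀ ≈ 0.0472 m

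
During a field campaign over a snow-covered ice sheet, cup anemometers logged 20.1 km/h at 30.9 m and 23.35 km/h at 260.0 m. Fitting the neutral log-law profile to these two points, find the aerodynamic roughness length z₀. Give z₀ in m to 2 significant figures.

z₀ ≈ 0.000059 m

Log law: V(z) ∝ ln(z/z₀). With r = V₁/V₂ = 20.1/23.35 = 0.86081,
r · ln(z₂/z₀) = ln(z₁/z₀) ⇒ ln z₀ = (ln z₁ − r·ln z₂)/(1 − r)
ln z₀ = (3.43076 − 0.86081×5.56068) / 0.13919 = -9.7420
z₀ = exp(-9.7420) = 0.00005876 m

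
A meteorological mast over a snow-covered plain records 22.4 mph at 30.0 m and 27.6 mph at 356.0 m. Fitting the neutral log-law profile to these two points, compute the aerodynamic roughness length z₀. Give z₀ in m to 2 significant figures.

Log law: V(z) ∝ ln(z/z₀). With r = V₁/V₂ = 22.4/27.6 = 0.81159,
r · ln(z₂/z₀) = ln(z₁/z₀) ⇒ ln z₀ = (ln z₁ − r·ln z₂)/(1 − r)
ln z₀ = (3.40120 − 0.81159×5.87493) / 0.18841 = -7.2549
z₀ = exp(-7.2549) = 0.0007067 m

z₀ ≈ 0.00071 m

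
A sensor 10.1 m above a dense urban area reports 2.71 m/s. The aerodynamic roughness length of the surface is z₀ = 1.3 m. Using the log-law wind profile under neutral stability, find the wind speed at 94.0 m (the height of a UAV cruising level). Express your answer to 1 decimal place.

Log law: V(z) ∝ ln(z/z₀), so V₂/V₁ = ln(z₂/z₀) / ln(z₁/z₀).
ln(94.0/1.3) = 4.2809, ln(10.1/1.3) = 2.0502
V₂ = 2.71 × 4.2809/2.0502 = 2.71 × 2.0881 = 5.6587 m/s

5.7 m/s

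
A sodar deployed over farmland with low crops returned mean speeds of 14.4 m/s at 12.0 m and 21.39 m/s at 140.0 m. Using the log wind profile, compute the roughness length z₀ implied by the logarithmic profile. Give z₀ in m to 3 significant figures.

Log law: V(z) ∝ ln(z/z₀). With r = V₁/V₂ = 14.4/21.39 = 0.67321,
r · ln(z₂/z₀) = ln(z₁/z₀) ⇒ ln z₀ = (ln z₁ − r·ln z₂)/(1 − r)
ln z₀ = (2.48491 − 0.67321×4.94164) / 0.32679 = -2.5762
z₀ = exp(-2.5762) = 0.07606 m

z₀ ≈ 0.0761 m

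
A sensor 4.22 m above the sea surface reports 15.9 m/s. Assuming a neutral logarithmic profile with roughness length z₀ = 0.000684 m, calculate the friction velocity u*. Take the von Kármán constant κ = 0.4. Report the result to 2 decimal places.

u* ≈ 0.73 m/s

Log law: V(z) = (u*/κ) · ln(z/z₀) ⇒ u* = κ · V / ln(z/z₀)
u* = 0.4 × 15.9 / ln(4.22/0.000684) = 0.4 × 15.9 / 8.7274
   = 6.3600 / 8.7274 = 0.7287 m/s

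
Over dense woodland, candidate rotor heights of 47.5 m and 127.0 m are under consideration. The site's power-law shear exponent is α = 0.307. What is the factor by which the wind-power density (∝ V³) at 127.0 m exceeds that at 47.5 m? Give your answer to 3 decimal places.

2.474

Speed ratio: V_B/V_A = (z_B/z_A)^α = (127.0/47.5)^0.307 = (2.6737)^0.307 = 1.35245
Power-density ratio: P_B/P_A = (V_B/V_A)³ = (1.35245)³ = 2.47382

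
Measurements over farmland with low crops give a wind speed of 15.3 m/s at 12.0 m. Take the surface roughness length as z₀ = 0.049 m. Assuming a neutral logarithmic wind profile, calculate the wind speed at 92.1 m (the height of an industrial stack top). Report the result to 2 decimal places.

20.97 m/s

Log law: V(z) ∝ ln(z/z₀), so V₂/V₁ = ln(z₂/z₀) / ln(z₁/z₀).
ln(92.1/0.049) = 7.5388, ln(12.0/0.049) = 5.5008
V₂ = 15.3 × 7.5388/5.5008 = 15.3 × 1.3705 = 20.9684 m/s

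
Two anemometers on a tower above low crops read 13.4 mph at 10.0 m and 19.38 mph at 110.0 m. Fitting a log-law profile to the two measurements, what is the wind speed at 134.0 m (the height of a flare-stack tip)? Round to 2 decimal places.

Log law: V ∝ ln(z/z₀). From the pair, with r = V₁/V₂ = 0.69143,
ln z₀ = (ln z₁ − r·ln z₂)/(1 − r) = (2.3026 − 0.69143×4.7005)/0.30857 = -3.0706 → z₀ = 0.04639 m
V₃ = V₁ · ln(z₃/z₀)/ln(z₁/z₀) = 13.4 × 7.9685/5.3732 = 19.8722 mph

19.87 mph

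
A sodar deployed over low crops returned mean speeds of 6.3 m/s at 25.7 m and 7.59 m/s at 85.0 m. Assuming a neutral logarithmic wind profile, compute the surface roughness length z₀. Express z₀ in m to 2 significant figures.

Log law: V(z) ∝ ln(z/z₀). With r = V₁/V₂ = 6.3/7.59 = 0.83004,
r · ln(z₂/z₀) = ln(z₁/z₀) ⇒ ln z₀ = (ln z₁ − r·ln z₂)/(1 − r)
ln z₀ = (3.24649 − 0.83004×4.44265) / 0.16996 = -2.5952
z₀ = exp(-2.5952) = 0.07463 m

z₀ ≈ 0.075 m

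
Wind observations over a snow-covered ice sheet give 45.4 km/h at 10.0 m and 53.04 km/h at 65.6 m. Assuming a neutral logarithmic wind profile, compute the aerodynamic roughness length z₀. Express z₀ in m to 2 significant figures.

Log law: V(z) ∝ ln(z/z₀). With r = V₁/V₂ = 45.4/53.04 = 0.85596,
r · ln(z₂/z₀) = ln(z₁/z₀) ⇒ ln z₀ = (ln z₁ − r·ln z₂)/(1 − r)
ln z₀ = (2.30259 − 0.85596×4.18358) / 0.14404 = -8.8750
z₀ = exp(-8.8750) = 0.0001398 m

z₀ ≈ 0.00014 m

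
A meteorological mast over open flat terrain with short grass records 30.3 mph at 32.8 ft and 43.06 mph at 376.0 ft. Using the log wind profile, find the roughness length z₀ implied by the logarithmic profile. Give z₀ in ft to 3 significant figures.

z₀ ≈ 0.100 ft

Log law: V(z) ∝ ln(z/z₀). With r = V₁/V₂ = 30.3/43.06 = 0.70367,
r · ln(z₂/z₀) = ln(z₁/z₀) ⇒ ln z₀ = (ln z₁ − r·ln z₂)/(1 − r)
ln z₀ = (3.49043 − 0.70367×5.92959) / 0.29633 = -2.3016
z₀ = exp(-2.3016) = 0.1001 ft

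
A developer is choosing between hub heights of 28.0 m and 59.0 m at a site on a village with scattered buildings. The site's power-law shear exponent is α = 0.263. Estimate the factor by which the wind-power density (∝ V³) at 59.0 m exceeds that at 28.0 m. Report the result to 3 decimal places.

1.801

Speed ratio: V_B/V_A = (z_B/z_A)^α = (59.0/28.0)^0.263 = (2.1071)^0.263 = 1.21655
Power-density ratio: P_B/P_A = (V_B/V_A)³ = (1.21655)³ = 1.80051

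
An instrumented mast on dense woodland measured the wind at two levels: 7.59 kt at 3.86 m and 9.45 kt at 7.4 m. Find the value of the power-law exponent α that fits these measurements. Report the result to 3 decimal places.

Power law: V₂/V₁ = (z₂/z₁)^α ⇒ α = ln(V₂/V₁) / ln(z₂/z₁)
α = ln(9.45/7.59) / ln(7.4/3.86) = ln(1.2451) / ln(1.9171)
  = 0.21918 / 0.65081 = 0.33678

α ≈ 0.337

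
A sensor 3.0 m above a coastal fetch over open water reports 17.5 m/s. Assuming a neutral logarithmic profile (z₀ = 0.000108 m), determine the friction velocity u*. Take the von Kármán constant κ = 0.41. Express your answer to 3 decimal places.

Log law: V(z) = (u*/κ) · ln(z/z₀) ⇒ u* = κ · V / ln(z/z₀)
u* = 0.41 × 17.5 / ln(3.0/0.000108) = 0.41 × 17.5 / 10.2320
   = 7.1750 / 10.2320 = 0.7012 m/s

u* ≈ 0.701 m/s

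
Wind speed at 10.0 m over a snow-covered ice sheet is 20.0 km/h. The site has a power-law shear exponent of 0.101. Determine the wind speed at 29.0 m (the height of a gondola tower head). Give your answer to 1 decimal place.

22.3 km/h

Power-law profile: V₂ = V₁ · (z₂/z₁)^α
V₂ = 20.0 × (29.0/10.0)^0.101 = 20.0 × (2.9000)^0.101
    = 20.0 × 1.1135 = 22.2706 km/h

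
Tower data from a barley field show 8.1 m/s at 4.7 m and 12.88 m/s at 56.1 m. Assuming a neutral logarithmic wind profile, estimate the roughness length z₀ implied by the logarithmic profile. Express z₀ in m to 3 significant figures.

Log law: V(z) ∝ ln(z/z₀). With r = V₁/V₂ = 8.1/12.88 = 0.62888,
r · ln(z₂/z₀) = ln(z₁/z₀) ⇒ ln z₀ = (ln z₁ − r·ln z₂)/(1 − r)
ln z₀ = (1.54756 − 0.62888×4.02714) / 0.37112 = -2.6542
z₀ = exp(-2.6542) = 0.07035 m

z₀ ≈ 0.0704 m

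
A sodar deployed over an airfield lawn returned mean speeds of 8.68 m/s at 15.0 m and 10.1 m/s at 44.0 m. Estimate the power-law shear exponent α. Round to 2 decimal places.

α ≈ 0.14

Power law: V₂/V₁ = (z₂/z₁)^α ⇒ α = ln(V₂/V₁) / ln(z₂/z₁)
α = ln(10.1/8.68) / ln(44.0/15.0) = ln(1.1636) / ln(2.9333)
  = 0.15151 / 1.07614 = 0.14079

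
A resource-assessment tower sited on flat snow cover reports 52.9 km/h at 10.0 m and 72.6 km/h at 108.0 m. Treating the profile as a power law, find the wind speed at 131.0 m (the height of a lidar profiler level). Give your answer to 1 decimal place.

First find α: α = ln(V₂/V₁)/ln(z₂/z₁) = ln(72.6/52.9)/ln(108.0/10.0) = 0.31656/2.37955 = 0.1330
Extrapolate from 108.0 m to 131.0 m: V₃ = 72.6 × (131.0/108.0)^0.1330 = 72.6 × 1.0260 = 74.4888 km/h

74.5 km/h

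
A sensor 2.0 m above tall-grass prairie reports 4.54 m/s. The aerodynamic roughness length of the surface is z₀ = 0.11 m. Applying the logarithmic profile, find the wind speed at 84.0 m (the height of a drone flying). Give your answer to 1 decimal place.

Log law: V(z) ∝ ln(z/z₀), so V₂/V₁ = ln(z₂/z₀) / ln(z₁/z₀).
ln(84.0/0.11) = 6.6381, ln(2.0/0.11) = 2.9004
V₂ = 4.54 × 6.6381/2.9004 = 4.54 × 2.2887 = 10.3905 m/s

10.4 m/s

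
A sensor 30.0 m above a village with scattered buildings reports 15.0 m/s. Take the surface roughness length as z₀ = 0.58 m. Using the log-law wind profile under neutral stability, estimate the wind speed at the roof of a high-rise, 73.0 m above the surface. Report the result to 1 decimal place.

18.4 m/s

Log law: V(z) ∝ ln(z/z₀), so V₂/V₁ = ln(z₂/z₀) / ln(z₁/z₀).
ln(73.0/0.58) = 4.8352, ln(30.0/0.58) = 3.9459
V₂ = 15.0 × 4.8352/3.9459 = 15.0 × 1.2254 = 18.3804 m/s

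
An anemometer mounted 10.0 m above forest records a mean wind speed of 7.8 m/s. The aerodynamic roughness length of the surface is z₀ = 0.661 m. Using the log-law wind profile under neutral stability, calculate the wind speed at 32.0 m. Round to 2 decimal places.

Log law: V(z) ∝ ln(z/z₀), so V₂/V₁ = ln(z₂/z₀) / ln(z₁/z₀).
ln(32.0/0.661) = 3.8797, ln(10.0/0.661) = 2.7166
V₂ = 7.8 × 3.8797/2.7166 = 7.8 × 1.4282 = 11.1397 m/s

11.14 m/s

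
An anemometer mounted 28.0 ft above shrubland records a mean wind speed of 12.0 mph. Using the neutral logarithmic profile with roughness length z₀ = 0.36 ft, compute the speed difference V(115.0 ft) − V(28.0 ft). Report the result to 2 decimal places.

3.89 mph

Log law: V₂ = V₁ · ln(z₂/z₀)/ln(z₁/z₀) = 12.0 × 5.7666/4.3539 = 15.8937 mph
ΔV = 15.8937 − 12.0 = 3.8937 mph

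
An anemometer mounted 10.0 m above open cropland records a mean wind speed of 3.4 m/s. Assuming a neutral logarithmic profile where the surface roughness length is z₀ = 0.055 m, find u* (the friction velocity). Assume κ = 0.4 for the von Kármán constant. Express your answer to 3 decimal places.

u* ≈ 0.261 m/s

Log law: V(z) = (u*/κ) · ln(z/z₀) ⇒ u* = κ · V / ln(z/z₀)
u* = 0.4 × 3.4 / ln(10.0/0.055) = 0.4 × 3.4 / 5.2030
   = 1.3600 / 5.2030 = 0.2614 m/s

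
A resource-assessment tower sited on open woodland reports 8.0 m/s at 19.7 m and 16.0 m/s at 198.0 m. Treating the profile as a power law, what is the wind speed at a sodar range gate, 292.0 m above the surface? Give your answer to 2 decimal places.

First find α: α = ln(V₂/V₁)/ln(z₂/z₁) = ln(16.0/8.0)/ln(198.0/19.7) = 0.69315/2.30765 = 0.3004
Extrapolate from 198.0 m to 292.0 m: V₃ = 16.0 × (292.0/198.0)^0.3004 = 16.0 × 1.1238 = 17.9803 m/s

17.98 m/s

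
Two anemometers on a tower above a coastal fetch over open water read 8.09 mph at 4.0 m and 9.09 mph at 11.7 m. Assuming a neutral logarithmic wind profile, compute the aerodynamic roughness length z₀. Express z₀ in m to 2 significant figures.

Log law: V(z) ∝ ln(z/z₀). With r = V₁/V₂ = 8.09/9.09 = 0.88999,
r · ln(z₂/z₀) = ln(z₁/z₀) ⇒ ln z₀ = (ln z₁ − r·ln z₂)/(1 − r)
ln z₀ = (1.38629 − 0.88999×2.45959) / 0.11001 = -7.2967
z₀ = exp(-7.2967) = 0.0006778 m

z₀ ≈ 0.00068 m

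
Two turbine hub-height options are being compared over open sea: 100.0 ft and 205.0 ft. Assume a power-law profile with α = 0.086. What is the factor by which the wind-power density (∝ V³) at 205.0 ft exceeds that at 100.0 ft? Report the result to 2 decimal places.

Speed ratio: V_B/V_A = (z_B/z_A)^α = (205.0/100.0)^0.086 = (2.0500)^0.086 = 1.06368
Power-density ratio: P_B/P_A = (V_B/V_A)³ = (1.06368)³ = 1.20346

1.20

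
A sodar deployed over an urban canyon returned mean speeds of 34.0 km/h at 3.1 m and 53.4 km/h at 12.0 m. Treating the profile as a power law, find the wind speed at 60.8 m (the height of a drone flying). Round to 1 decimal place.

91.7 km/h

First find α: α = ln(V₂/V₁)/ln(z₂/z₁) = ln(53.4/34.0)/ln(12.0/3.1) = 0.45145/1.35350 = 0.3335
Extrapolate from 12.0 m to 60.8 m: V₃ = 53.4 × (60.8/12.0)^0.3335 = 53.4 × 1.7181 = 91.7478 km/h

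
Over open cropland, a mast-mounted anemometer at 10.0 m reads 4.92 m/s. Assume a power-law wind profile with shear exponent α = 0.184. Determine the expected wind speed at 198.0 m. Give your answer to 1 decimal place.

8.5 m/s

Power-law profile: V₂ = V₁ · (z₂/z₁)^α
V₂ = 4.92 × (198.0/10.0)^0.184 = 4.92 × (19.8000)^0.184
    = 4.92 × 1.7322 = 8.5222 m/s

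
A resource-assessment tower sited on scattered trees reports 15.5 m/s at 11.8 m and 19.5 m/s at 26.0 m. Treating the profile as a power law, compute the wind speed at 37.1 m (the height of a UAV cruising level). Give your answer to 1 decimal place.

First find α: α = ln(V₂/V₁)/ln(z₂/z₁) = ln(19.5/15.5)/ln(26.0/11.8) = 0.22957/0.79000 = 0.2906
Extrapolate from 26.0 m to 37.1 m: V₃ = 19.5 × (37.1/26.0)^0.2906 = 19.5 × 1.1088 = 21.6224 m/s

21.6 m/s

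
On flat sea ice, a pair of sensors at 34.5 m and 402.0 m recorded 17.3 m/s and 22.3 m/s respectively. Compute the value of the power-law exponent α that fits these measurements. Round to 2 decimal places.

Power law: V₂/V₁ = (z₂/z₁)^α ⇒ α = ln(V₂/V₁) / ln(z₂/z₁)
α = ln(22.3/17.3) / ln(402.0/34.5) = ln(1.2890) / ln(11.6522)
  = 0.25388 / 2.45549 = 0.10339

α ≈ 0.10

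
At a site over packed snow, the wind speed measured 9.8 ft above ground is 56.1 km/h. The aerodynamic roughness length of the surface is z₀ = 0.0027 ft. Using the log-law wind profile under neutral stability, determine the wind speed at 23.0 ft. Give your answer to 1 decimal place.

Log law: V(z) ∝ ln(z/z₀), so V₂/V₁ = ln(z₂/z₀) / ln(z₁/z₀).
ln(23.0/0.0027) = 9.0500, ln(9.8/0.0027) = 8.1969
V₂ = 56.1 × 9.0500/8.1969 = 56.1 × 1.1041 = 61.9388 km/h

61.9 km/h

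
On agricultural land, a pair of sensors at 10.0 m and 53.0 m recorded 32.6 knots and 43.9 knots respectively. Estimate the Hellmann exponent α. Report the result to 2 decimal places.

α ≈ 0.18

Power law: V₂/V₁ = (z₂/z₁)^α ⇒ α = ln(V₂/V₁) / ln(z₂/z₁)
α = ln(43.9/32.6) / ln(53.0/10.0) = ln(1.3466) / ln(5.3000)
  = 0.29760 / 1.66771 = 0.17845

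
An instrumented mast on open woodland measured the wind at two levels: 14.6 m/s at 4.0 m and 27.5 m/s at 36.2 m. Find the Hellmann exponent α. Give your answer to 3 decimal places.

α ≈ 0.287

Power law: V₂/V₁ = (z₂/z₁)^α ⇒ α = ln(V₂/V₁) / ln(z₂/z₁)
α = ln(27.5/14.6) / ln(36.2/4.0) = ln(1.8836) / ln(9.0500)
  = 0.63316 / 2.20276 = 0.28744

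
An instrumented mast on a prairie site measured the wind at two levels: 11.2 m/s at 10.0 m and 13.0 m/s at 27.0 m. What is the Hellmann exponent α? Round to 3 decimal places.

α ≈ 0.150

Power law: V₂/V₁ = (z₂/z₁)^α ⇒ α = ln(V₂/V₁) / ln(z₂/z₁)
α = ln(13.0/11.2) / ln(27.0/10.0) = ln(1.1607) / ln(2.7000)
  = 0.14904 / 0.99325 = 0.15005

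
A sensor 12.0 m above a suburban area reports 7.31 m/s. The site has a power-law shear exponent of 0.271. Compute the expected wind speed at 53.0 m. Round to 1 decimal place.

10.9 m/s

Power-law profile: V₂ = V₁ · (z₂/z₁)^α
V₂ = 7.31 × (53.0/12.0)^0.271 = 7.31 × (4.4167)^0.271
    = 7.31 × 1.4956 = 10.9330 m/s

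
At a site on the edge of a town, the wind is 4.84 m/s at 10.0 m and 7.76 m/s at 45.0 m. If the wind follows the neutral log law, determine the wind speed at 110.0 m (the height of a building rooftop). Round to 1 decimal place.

9.5 m/s

Log law: V ∝ ln(z/z₀). From the pair, with r = V₁/V₂ = 0.62371,
ln z₀ = (ln z₁ − r·ln z₂)/(1 − r) = (2.3026 − 0.62371×3.8067)/0.37629 = -0.1905 → z₀ = 0.8266 m
V₃ = V₁ · ln(z₃/z₀)/ln(z₁/z₀) = 4.84 × 4.8910/2.4931 = 9.4952 m/s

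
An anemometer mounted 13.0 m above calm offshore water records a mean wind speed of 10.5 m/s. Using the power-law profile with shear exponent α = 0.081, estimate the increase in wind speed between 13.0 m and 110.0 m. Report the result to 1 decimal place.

2.0 m/s

Power law: V₂ = V₁ · (z₂/z₁)^α = 10.5 × (8.4615)^0.081 = 12.4828 m/s
ΔV = 12.4828 − 10.5 = 1.9828 m/s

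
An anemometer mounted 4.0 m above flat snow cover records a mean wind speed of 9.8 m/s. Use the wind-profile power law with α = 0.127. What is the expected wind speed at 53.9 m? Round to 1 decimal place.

13.6 m/s

Power-law profile: V₂ = V₁ · (z₂/z₁)^α
V₂ = 9.8 × (53.9/4.0)^0.127 = 9.8 × (13.4750)^0.127
    = 9.8 × 1.3914 = 13.6357 m/s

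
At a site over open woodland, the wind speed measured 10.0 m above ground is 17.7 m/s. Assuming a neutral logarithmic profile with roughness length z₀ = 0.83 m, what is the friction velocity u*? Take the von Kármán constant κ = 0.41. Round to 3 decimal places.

u* ≈ 2.916 m/s

Log law: V(z) = (u*/κ) · ln(z/z₀) ⇒ u* = κ · V / ln(z/z₀)
u* = 0.41 × 17.7 / ln(10.0/0.83) = 0.41 × 17.7 / 2.4889
   = 7.2570 / 2.4889 = 2.9157 m/s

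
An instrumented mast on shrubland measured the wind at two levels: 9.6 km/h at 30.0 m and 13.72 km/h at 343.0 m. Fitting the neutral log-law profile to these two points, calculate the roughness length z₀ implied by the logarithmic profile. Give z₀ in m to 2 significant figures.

z₀ ≈ 0.10 m

Log law: V(z) ∝ ln(z/z₀). With r = V₁/V₂ = 9.6/13.72 = 0.69971,
r · ln(z₂/z₀) = ln(z₁/z₀) ⇒ ln z₀ = (ln z₁ − r·ln z₂)/(1 − r)
ln z₀ = (3.40120 − 0.69971×5.83773) / 0.30029 = -2.2762
z₀ = exp(-2.2762) = 0.1027 m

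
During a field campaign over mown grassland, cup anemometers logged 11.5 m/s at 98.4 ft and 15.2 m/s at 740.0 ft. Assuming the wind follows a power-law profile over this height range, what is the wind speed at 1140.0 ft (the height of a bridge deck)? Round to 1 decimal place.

16.1 m/s

First find α: α = ln(V₂/V₁)/ln(z₂/z₁) = ln(15.2/11.5)/ln(740.0/98.4) = 0.27895/2.01761 = 0.1383
Extrapolate from 740.0 ft to 1140.0 ft: V₃ = 15.2 × (1140.0/740.0)^0.1383 = 15.2 × 1.0616 = 16.1358 m/s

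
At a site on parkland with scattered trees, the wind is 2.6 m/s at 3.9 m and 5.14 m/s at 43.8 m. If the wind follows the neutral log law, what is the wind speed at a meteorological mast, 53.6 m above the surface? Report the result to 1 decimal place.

Log law: V ∝ ln(z/z₀). From the pair, with r = V₁/V₂ = 0.50584,
ln z₀ = (ln z₁ − r·ln z₂)/(1 − r) = (1.3610 − 0.50584×3.7796)/0.49416 = -1.1148 → z₀ = 0.3280 m
V₃ = V₁ · ln(z₃/z₀)/ln(z₁/z₀) = 2.6 × 5.0964/2.4758 = 5.3520 m/s

5.4 m/s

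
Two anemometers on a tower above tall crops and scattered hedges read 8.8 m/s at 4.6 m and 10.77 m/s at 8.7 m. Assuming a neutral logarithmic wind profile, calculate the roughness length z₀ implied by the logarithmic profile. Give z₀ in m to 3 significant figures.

Log law: V(z) ∝ ln(z/z₀). With r = V₁/V₂ = 8.8/10.77 = 0.81708,
r · ln(z₂/z₀) = ln(z₁/z₀) ⇒ ln z₀ = (ln z₁ − r·ln z₂)/(1 − r)
ln z₀ = (1.52606 − 0.81708×2.16332) / 0.18292 = -1.3206
z₀ = exp(-1.3206) = 0.2670 m

z₀ ≈ 0.267 m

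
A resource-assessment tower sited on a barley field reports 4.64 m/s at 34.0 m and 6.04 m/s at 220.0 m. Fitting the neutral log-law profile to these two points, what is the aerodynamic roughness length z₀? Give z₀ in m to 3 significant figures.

z₀ ≈ 0.0698 m

Log law: V(z) ∝ ln(z/z₀). With r = V₁/V₂ = 4.64/6.04 = 0.76821,
r · ln(z₂/z₀) = ln(z₁/z₀) ⇒ ln z₀ = (ln z₁ − r·ln z₂)/(1 − r)
ln z₀ = (3.52636 − 0.76821×5.39363) / 0.23179 = -2.6623
z₀ = exp(-2.6623) = 0.06979 m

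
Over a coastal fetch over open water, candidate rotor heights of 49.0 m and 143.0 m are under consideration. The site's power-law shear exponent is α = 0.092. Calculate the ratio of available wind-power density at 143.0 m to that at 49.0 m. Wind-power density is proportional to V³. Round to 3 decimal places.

1.344

Speed ratio: V_B/V_A = (z_B/z_A)^α = (143.0/49.0)^0.092 = (2.9184)^0.092 = 1.10355
Power-density ratio: P_B/P_A = (V_B/V_A)³ = (1.10355)³ = 1.34394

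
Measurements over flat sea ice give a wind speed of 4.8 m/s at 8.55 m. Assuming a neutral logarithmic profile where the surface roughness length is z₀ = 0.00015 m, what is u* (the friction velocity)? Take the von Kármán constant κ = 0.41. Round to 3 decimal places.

u* ≈ 0.180 m/s

Log law: V(z) = (u*/κ) · ln(z/z₀) ⇒ u* = κ · V / ln(z/z₀)
u* = 0.41 × 4.8 / ln(8.55/0.00015) = 0.41 × 4.8 / 10.9508
   = 1.9680 / 10.9508 = 0.1797 m/s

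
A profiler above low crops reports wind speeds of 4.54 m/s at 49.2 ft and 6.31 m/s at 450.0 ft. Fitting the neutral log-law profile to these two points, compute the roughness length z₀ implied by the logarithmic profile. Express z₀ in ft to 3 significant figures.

Log law: V(z) ∝ ln(z/z₀). With r = V₁/V₂ = 4.54/6.31 = 0.71949,
r · ln(z₂/z₀) = ln(z₁/z₀) ⇒ ln z₀ = (ln z₁ − r·ln z₂)/(1 − r)
ln z₀ = (3.89589 − 0.71949×6.10925) / 0.28051 = -1.7813
z₀ = exp(-1.7813) = 0.1684 ft

z₀ ≈ 0.168 ft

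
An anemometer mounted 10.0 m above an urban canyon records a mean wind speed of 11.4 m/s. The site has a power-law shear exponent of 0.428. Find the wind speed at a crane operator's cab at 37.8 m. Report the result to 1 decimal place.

20.1 m/s

Power-law profile: V₂ = V₁ · (z₂/z₁)^α
V₂ = 11.4 × (37.8/10.0)^0.428 = 11.4 × (3.7800)^0.428
    = 11.4 × 1.7667 = 20.1406 m/s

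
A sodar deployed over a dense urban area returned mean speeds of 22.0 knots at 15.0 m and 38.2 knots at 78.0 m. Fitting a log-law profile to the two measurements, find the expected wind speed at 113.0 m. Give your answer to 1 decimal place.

41.8 knots

Log law: V ∝ ln(z/z₀). From the pair, with r = V₁/V₂ = 0.57592,
ln z₀ = (ln z₁ − r·ln z₂)/(1 − r) = (2.7081 − 0.57592×4.3567)/0.42408 = 0.4691 → z₀ = 1.599 m
V₃ = V₁ · ln(z₃/z₀)/ln(z₁/z₀) = 22.0 × 4.2583/2.2389 = 41.8424 knots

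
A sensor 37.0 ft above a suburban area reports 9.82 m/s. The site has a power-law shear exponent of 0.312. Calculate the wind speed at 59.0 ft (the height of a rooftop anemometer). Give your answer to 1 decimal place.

Power-law profile: V₂ = V₁ · (z₂/z₁)^α
V₂ = 9.82 × (59.0/37.0)^0.312 = 9.82 × (1.5946)^0.312
    = 9.82 × 1.1567 = 11.3590 m/s

11.4 m/s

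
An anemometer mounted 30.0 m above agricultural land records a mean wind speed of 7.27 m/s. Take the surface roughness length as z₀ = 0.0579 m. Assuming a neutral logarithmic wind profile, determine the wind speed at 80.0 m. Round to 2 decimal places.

8.41 m/s

Log law: V(z) ∝ ln(z/z₀), so V₂/V₁ = ln(z₂/z₀) / ln(z₁/z₀).
ln(80.0/0.0579) = 7.2311, ln(30.0/0.0579) = 6.2502
V₂ = 7.27 × 7.2311/6.2502 = 7.27 × 1.1569 = 8.4109 m/s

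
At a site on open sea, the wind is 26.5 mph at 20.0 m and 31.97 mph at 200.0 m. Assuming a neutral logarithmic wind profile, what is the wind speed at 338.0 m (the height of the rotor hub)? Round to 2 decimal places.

33.22 mph

Log law: V ∝ ln(z/z₀). From the pair, with r = V₁/V₂ = 0.82890,
ln z₀ = (ln z₁ − r·ln z₂)/(1 − r) = (2.9957 − 0.82890×5.2983)/0.17110 = -8.1594 → z₀ = 0.0002860 m
V₃ = V₁ · ln(z₃/z₀)/ln(z₁/z₀) = 26.5 × 13.9824/11.1551 = 33.2165 mph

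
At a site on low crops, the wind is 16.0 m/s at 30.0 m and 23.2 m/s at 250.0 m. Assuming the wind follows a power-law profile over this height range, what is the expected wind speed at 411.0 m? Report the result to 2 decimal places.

First find α: α = ln(V₂/V₁)/ln(z₂/z₁) = ln(23.2/16.0)/ln(250.0/30.0) = 0.37156/2.12026 = 0.1752
Extrapolate from 250.0 m to 411.0 m: V₃ = 23.2 × (411.0/250.0)^0.1752 = 23.2 × 1.0910 = 25.3118 m/s

25.31 m/s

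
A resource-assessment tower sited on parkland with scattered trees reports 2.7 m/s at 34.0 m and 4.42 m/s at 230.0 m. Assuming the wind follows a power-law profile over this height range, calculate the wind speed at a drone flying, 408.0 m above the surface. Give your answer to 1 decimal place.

5.1 m/s

First find α: α = ln(V₂/V₁)/ln(z₂/z₁) = ln(4.42/2.7)/ln(230.0/34.0) = 0.49289/1.91172 = 0.2578
Extrapolate from 230.0 m to 408.0 m: V₃ = 4.42 × (408.0/230.0)^0.2578 = 4.42 × 1.1593 = 5.1239 m/s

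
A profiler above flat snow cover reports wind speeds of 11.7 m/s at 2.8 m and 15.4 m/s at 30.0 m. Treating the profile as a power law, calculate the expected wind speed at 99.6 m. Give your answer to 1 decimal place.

17.7 m/s

First find α: α = ln(V₂/V₁)/ln(z₂/z₁) = ln(15.4/11.7)/ln(30.0/2.8) = 0.27478/2.37158 = 0.1159
Extrapolate from 30.0 m to 99.6 m: V₃ = 15.4 × (99.6/30.0)^0.1159 = 15.4 × 1.1492 = 17.6971 m/s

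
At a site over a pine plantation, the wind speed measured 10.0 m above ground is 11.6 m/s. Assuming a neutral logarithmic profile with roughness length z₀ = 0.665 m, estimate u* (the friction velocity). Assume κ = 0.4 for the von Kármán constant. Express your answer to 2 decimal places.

Log law: V(z) = (u*/κ) · ln(z/z₀) ⇒ u* = κ · V / ln(z/z₀)
u* = 0.4 × 11.6 / ln(10.0/0.665) = 0.4 × 11.6 / 2.7106
   = 4.6400 / 2.7106 = 1.7118 m/s

u* ≈ 1.71 m/s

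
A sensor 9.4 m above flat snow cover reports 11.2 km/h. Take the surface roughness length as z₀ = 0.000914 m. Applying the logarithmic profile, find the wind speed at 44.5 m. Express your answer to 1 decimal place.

Log law: V(z) ∝ ln(z/z₀), so V₂/V₁ = ln(z₂/z₀) / ln(z₁/z₀).
ln(44.5/0.000914) = 10.7932, ln(9.4/0.000914) = 9.2384
V₂ = 11.2 × 10.7932/9.2384 = 11.2 × 1.1683 = 13.0849 km/h

13.1 km/h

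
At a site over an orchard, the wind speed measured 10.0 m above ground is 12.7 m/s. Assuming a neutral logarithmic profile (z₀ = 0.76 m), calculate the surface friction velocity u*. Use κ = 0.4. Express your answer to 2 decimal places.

Log law: V(z) = (u*/κ) · ln(z/z₀) ⇒ u* = κ · V / ln(z/z₀)
u* = 0.4 × 12.7 / ln(10.0/0.76) = 0.4 × 12.7 / 2.5770
   = 5.0800 / 2.5770 = 1.9713 m/s

u* ≈ 1.97 m/s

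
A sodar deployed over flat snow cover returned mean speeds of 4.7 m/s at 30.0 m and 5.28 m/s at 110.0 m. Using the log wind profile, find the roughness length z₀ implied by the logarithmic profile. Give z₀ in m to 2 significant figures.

z₀ ≈ 0.00080 m

Log law: V(z) ∝ ln(z/z₀). With r = V₁/V₂ = 4.7/5.28 = 0.89015,
r · ln(z₂/z₀) = ln(z₁/z₀) ⇒ ln z₀ = (ln z₁ − r·ln z₂)/(1 − r)
ln z₀ = (3.40120 − 0.89015×4.70048) / 0.10985 = -7.1275
z₀ = exp(-7.1275) = 0.0008027 m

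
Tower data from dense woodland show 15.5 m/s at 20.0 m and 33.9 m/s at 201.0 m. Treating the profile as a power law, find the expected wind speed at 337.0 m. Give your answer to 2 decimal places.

First find α: α = ln(V₂/V₁)/ln(z₂/z₁) = ln(33.9/15.5)/ln(201.0/20.0) = 0.78257/2.30757 = 0.3391
Extrapolate from 201.0 m to 337.0 m: V₃ = 33.9 × (337.0/201.0)^0.3391 = 33.9 × 1.1916 = 40.3936 m/s

40.39 m/s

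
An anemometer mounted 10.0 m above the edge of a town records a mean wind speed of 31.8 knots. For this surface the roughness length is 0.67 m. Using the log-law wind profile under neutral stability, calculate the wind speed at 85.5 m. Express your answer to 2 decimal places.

57.05 knots

Log law: V(z) ∝ ln(z/z₀), so V₂/V₁ = ln(z₂/z₀) / ln(z₁/z₀).
ln(85.5/0.67) = 4.8490, ln(10.0/0.67) = 2.7031
V₂ = 31.8 × 4.8490/2.7031 = 31.8 × 1.7939 = 57.0457 knots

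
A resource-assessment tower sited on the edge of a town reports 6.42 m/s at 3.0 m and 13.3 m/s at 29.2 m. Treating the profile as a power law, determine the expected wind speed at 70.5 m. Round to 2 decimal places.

17.64 m/s

First find α: α = ln(V₂/V₁)/ln(z₂/z₁) = ln(13.3/6.42)/ln(29.2/3.0) = 0.72835/2.27556 = 0.3201
Extrapolate from 29.2 m to 70.5 m: V₃ = 13.3 × (70.5/29.2)^0.3201 = 13.3 × 1.3259 = 17.6351 m/s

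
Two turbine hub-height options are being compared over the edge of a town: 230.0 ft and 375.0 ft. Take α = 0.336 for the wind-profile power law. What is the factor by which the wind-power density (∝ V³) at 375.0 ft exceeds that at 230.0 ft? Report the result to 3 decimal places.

1.637

Speed ratio: V_B/V_A = (z_B/z_A)^α = (375.0/230.0)^0.336 = (1.6304)^0.336 = 1.17851
Power-density ratio: P_B/P_A = (V_B/V_A)³ = (1.17851)³ = 1.63682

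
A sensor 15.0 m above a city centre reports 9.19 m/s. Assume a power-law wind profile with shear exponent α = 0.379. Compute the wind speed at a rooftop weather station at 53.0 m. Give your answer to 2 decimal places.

14.83 m/s

Power-law profile: V₂ = V₁ · (z₂/z₁)^α
V₂ = 9.19 × (53.0/15.0)^0.379 = 9.19 × (3.5333)^0.379
    = 9.19 × 1.6135 = 14.8278 m/s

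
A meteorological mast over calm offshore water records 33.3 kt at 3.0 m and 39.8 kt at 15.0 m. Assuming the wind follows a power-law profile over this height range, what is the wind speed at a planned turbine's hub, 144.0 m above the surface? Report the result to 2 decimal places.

First find α: α = ln(V₂/V₁)/ln(z₂/z₁) = ln(39.8/33.3)/ln(15.0/3.0) = 0.17831/1.60944 = 0.1108
Extrapolate from 15.0 m to 144.0 m: V₃ = 39.8 × (144.0/15.0)^0.1108 = 39.8 × 1.2848 = 51.1339 kt

51.13 kt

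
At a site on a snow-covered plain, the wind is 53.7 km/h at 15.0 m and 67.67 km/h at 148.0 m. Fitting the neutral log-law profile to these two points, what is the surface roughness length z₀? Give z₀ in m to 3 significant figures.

z₀ ≈ 0.00226 m

Log law: V(z) ∝ ln(z/z₀). With r = V₁/V₂ = 53.7/67.67 = 0.79356,
r · ln(z₂/z₀) = ln(z₁/z₀) ⇒ ln z₀ = (ln z₁ − r·ln z₂)/(1 − r)
ln z₀ = (2.70805 − 0.79356×4.99721) / 0.20644 = -6.0914
z₀ = exp(-6.0914) = 0.002262 m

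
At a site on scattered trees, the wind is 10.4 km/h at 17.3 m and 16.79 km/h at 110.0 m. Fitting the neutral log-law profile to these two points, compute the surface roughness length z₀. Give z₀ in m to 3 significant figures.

z₀ ≈ 0.852 m

Log law: V(z) ∝ ln(z/z₀). With r = V₁/V₂ = 10.4/16.79 = 0.61942,
r · ln(z₂/z₀) = ln(z₁/z₀) ⇒ ln z₀ = (ln z₁ − r·ln z₂)/(1 − r)
ln z₀ = (2.85071 − 0.61942×4.70048) / 0.38058 = -0.1599
z₀ = exp(-0.1599) = 0.8522 m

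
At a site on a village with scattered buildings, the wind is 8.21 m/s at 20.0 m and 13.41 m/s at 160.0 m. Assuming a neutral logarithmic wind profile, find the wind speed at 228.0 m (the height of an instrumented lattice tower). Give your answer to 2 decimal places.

Log law: V ∝ ln(z/z₀). From the pair, with r = V₁/V₂ = 0.61223,
ln z₀ = (ln z₁ − r·ln z₂)/(1 − r) = (2.9957 − 0.61223×5.0752)/0.38777 = -0.2874 → z₀ = 0.7502 m
V₃ = V₁ · ln(z₃/z₀)/ln(z₁/z₀) = 8.21 × 5.7167/3.2831 = 14.2957 m/s

14.30 m/s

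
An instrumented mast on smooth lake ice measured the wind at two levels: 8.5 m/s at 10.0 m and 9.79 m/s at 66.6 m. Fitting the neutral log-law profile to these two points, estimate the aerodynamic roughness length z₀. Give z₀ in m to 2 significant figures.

Log law: V(z) ∝ ln(z/z₀). With r = V₁/V₂ = 8.5/9.79 = 0.86823,
r · ln(z₂/z₀) = ln(z₁/z₀) ⇒ ln z₀ = (ln z₁ − r·ln z₂)/(1 − r)
ln z₀ = (2.30259 − 0.86823×4.19870) / 0.13177 = -10.1912
z₀ = exp(-10.1912) = 0.00003750 m

z₀ ≈ 0.000037 m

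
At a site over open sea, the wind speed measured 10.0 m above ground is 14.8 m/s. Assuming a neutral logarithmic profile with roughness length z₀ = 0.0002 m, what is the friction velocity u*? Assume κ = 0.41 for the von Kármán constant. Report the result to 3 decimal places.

u* ≈ 0.561 m/s

Log law: V(z) = (u*/κ) · ln(z/z₀) ⇒ u* = κ · V / ln(z/z₀)
u* = 0.41 × 14.8 / ln(10.0/0.0002) = 0.41 × 14.8 / 10.8198
   = 6.0680 / 10.8198 = 0.5608 m/s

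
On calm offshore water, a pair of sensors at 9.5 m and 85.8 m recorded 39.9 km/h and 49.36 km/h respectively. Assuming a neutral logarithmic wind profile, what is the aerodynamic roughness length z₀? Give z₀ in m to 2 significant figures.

Log law: V(z) ∝ ln(z/z₀). With r = V₁/V₂ = 39.9/49.36 = 0.80835,
r · ln(z₂/z₀) = ln(z₁/z₀) ⇒ ln z₀ = (ln z₁ − r·ln z₂)/(1 − r)
ln z₀ = (2.25129 − 0.80835×4.45202) / 0.19165 = -7.0308
z₀ = exp(-7.0308) = 0.0008842 m

z₀ ≈ 0.00088 m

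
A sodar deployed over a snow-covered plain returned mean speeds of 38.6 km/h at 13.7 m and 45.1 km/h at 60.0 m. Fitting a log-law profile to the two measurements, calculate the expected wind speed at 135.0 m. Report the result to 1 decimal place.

Log law: V ∝ ln(z/z₀). From the pair, with r = V₁/V₂ = 0.85588,
ln z₀ = (ln z₁ − r·ln z₂)/(1 − r) = (2.6174 − 0.85588×4.0943)/0.14412 = -6.1534 → z₀ = 0.002126 m
V₃ = V₁ · ln(z₃/z₀)/ln(z₁/z₀) = 38.6 × 11.0587/8.7708 = 48.6689 km/h

48.7 km/h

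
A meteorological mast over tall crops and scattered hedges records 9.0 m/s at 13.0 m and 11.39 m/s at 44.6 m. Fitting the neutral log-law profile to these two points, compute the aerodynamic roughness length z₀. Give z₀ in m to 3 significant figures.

z₀ ≈ 0.125 m

Log law: V(z) ∝ ln(z/z₀). With r = V₁/V₂ = 9.0/11.39 = 0.79017,
r · ln(z₂/z₀) = ln(z₁/z₀) ⇒ ln z₀ = (ln z₁ − r·ln z₂)/(1 − r)
ln z₀ = (2.56495 − 0.79017×3.79773) / 0.20983 = -2.0773
z₀ = exp(-2.0773) = 0.1253 m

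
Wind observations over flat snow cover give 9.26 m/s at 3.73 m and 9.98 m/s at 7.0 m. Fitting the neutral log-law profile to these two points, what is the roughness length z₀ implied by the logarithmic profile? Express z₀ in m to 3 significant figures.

Log law: V(z) ∝ ln(z/z₀). With r = V₁/V₂ = 9.26/9.98 = 0.92786,
r · ln(z₂/z₀) = ln(z₁/z₀) ⇒ ln z₀ = (ln z₁ − r·ln z₂)/(1 − r)
ln z₀ = (1.31641 − 0.92786×1.94591) / 0.07214 = -6.7797
z₀ = exp(-6.7797) = 0.001137 m

z₀ ≈ 0.00114 m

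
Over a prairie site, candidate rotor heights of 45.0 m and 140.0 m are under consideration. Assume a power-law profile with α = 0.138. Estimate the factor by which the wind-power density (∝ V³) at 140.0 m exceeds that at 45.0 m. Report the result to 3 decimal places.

Speed ratio: V_B/V_A = (z_B/z_A)^α = (140.0/45.0)^0.138 = (3.1111)^0.138 = 1.16956
Power-density ratio: P_B/P_A = (V_B/V_A)³ = (1.16956)³ = 1.59980

1.600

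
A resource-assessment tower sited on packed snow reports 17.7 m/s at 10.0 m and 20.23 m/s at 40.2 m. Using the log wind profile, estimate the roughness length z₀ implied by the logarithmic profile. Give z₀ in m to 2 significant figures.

Log law: V(z) ∝ ln(z/z₀). With r = V₁/V₂ = 17.7/20.23 = 0.87494,
r · ln(z₂/z₀) = ln(z₁/z₀) ⇒ ln z₀ = (ln z₁ − r·ln z₂)/(1 − r)
ln z₀ = (2.30259 − 0.87494×3.69387) / 0.12506 = -7.4309
z₀ = exp(-7.4309) = 0.0005927 m

z₀ ≈ 0.00059 m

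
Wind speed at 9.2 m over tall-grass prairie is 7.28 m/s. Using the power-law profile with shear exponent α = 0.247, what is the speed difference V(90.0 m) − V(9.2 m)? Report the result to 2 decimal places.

Power law: V₂ = V₁ · (z₂/z₁)^α = 7.28 × (9.7826)^0.247 = 12.7871 m/s
ΔV = 12.7871 − 7.28 = 5.5071 m/s

5.51 m/s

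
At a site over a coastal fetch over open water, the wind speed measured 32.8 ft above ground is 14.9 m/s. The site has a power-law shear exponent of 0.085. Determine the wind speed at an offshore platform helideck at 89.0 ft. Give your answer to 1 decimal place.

16.2 m/s

Power-law profile: V₂ = V₁ · (z₂/z₁)^α
V₂ = 14.9 × (89.0/32.8)^0.085 = 14.9 × (2.7134)^0.085
    = 14.9 × 1.0886 = 16.2194 m/s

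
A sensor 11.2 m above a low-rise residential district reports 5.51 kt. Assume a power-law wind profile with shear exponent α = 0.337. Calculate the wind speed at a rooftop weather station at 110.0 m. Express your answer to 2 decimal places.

Power-law profile: V₂ = V₁ · (z₂/z₁)^α
V₂ = 5.51 × (110.0/11.2)^0.337 = 5.51 × (9.8214)^0.337
    = 5.51 × 2.1595 = 11.8991 kt

11.90 kt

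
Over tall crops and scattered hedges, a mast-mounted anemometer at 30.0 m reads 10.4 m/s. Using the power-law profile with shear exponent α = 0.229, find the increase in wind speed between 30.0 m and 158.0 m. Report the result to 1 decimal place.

4.8 m/s

Power law: V₂ = V₁ · (z₂/z₁)^α = 10.4 × (5.2667)^0.229 = 15.2148 m/s
ΔV = 15.2148 − 10.4 = 4.8148 m/s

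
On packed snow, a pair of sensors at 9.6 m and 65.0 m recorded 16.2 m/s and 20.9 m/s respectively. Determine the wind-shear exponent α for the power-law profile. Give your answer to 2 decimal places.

Power law: V₂/V₁ = (z₂/z₁)^α ⇒ α = ln(V₂/V₁) / ln(z₂/z₁)
α = ln(20.9/16.2) / ln(65.0/9.6) = ln(1.2901) / ln(6.7708)
  = 0.25474 / 1.91262 = 0.13319

α ≈ 0.13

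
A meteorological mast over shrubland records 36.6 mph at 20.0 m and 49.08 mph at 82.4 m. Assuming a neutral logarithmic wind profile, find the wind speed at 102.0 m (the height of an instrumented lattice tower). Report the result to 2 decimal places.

Log law: V ∝ ln(z/z₀). From the pair, with r = V₁/V₂ = 0.74572,
ln z₀ = (ln z₁ − r·ln z₂)/(1 − r) = (2.9957 − 0.74572×4.4116)/0.25428 = -1.1565 → z₀ = 0.3146 m
V₃ = V₁ · ln(z₃/z₀)/ln(z₁/z₀) = 36.6 × 5.7815/4.1523 = 50.9609 mph

50.96 mph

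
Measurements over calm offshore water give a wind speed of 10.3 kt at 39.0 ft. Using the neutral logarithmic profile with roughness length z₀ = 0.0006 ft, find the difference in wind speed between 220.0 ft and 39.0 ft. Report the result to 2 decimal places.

1.61 kt

Log law: V₂ = V₁ · ln(z₂/z₀)/ln(z₁/z₀) = 10.3 × 12.8122/11.0821 = 11.9080 kt
ΔV = 11.9080 − 10.3 = 1.6080 kt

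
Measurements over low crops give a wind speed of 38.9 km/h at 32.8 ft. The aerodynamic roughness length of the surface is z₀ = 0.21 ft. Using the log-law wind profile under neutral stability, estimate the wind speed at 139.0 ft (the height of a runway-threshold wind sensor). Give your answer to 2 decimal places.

50.02 km/h

Log law: V(z) ∝ ln(z/z₀), so V₂/V₁ = ln(z₂/z₀) / ln(z₁/z₀).
ln(139.0/0.21) = 6.4951, ln(32.8/0.21) = 5.0511
V₂ = 38.9 × 6.4951/5.0511 = 38.9 × 1.2859 = 50.0211 km/h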